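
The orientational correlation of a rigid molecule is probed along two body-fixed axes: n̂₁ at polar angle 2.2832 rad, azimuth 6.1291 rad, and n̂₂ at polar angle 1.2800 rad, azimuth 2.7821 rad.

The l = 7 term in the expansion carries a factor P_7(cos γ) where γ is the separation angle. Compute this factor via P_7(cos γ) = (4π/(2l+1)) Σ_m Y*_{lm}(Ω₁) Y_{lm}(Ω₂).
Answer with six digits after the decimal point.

Term-by-term m-sum for l=7 (normalisation 4π/15 = 0.837758):
  term(m=-7) = -0.00349 - 0.02610j   from Y*(Ω₁)=0.03360 - 0.06266j, Y(Ω₂)=0.30031 - 0.21673j
  term(m=-6) = -0.03163 - 0.08988j   from Y*(Ω₁)=-0.13837 + 0.18343j, Y(Ω₂)=-0.22941 + 0.34549j
  term(m=-5) = -0.00436 - 0.00722j   from Y*(Ω₁)=0.29771 - 0.28893j, Y(Ω₂)=0.00457 - 0.01981j
  term(m=-4) = 0.09370 + 0.10075j   from Y*(Ω₁)=-0.32798 + 0.23234j, Y(Ω₂)=-0.04533 - 0.33929j
  term(m=-3) = 0.00503 + 0.00356j   from Y*(Ω₁)=0.03888 - 0.01937j, Y(Ω₂)=0.06709 + 0.12509j
  term(m=-2) = 0.09022 + 0.03930j   from Y*(Ω₁)=0.32895 - 0.10471j, Y(Ω₂)=0.21450 + 0.18775j
  term(m=-1) = 0.03657 + 0.00762j   from Y*(Ω₁)=-0.20169 + 0.03133j, Y(Ω₂)=-0.17133 - 0.06439j
  term(m=+0) = 0.07743 + 0.00000j   from Y*(Ω₁)=-0.29188 + 0.00000j, Y(Ω₂)=-0.26528 + 0.00000j
  term(m=+1) = 0.03657 - 0.00762j   from Y*(Ω₁)=0.20169 + 0.03133j, Y(Ω₂)=0.17133 - 0.06439j
  term(m=+2) = 0.09022 - 0.03930j   from Y*(Ω₁)=0.32895 + 0.10471j, Y(Ω₂)=0.21450 - 0.18775j
  term(m=+3) = 0.00503 - 0.00356j   from Y*(Ω₁)=-0.03888 - 0.01937j, Y(Ω₂)=-0.06709 + 0.12509j
  term(m=+4) = 0.09370 - 0.10075j   from Y*(Ω₁)=-0.32798 - 0.23234j, Y(Ω₂)=-0.04533 + 0.33929j
  term(m=+5) = -0.00436 + 0.00722j   from Y*(Ω₁)=-0.29771 - 0.28893j, Y(Ω₂)=-0.00457 - 0.01981j
  term(m=+6) = -0.03163 + 0.08988j   from Y*(Ω₁)=-0.13837 - 0.18343j, Y(Ω₂)=-0.22941 - 0.34549j
  term(m=+7) = -0.00349 + 0.02610j   from Y*(Ω₁)=-0.03360 - 0.06266j, Y(Ω₂)=-0.30031 - 0.21673j
Total Σ_m = 0.44951 - 0.00000j. Multiply by 0.837758: 0.37658 - 0.00000j. P_7(cos γ) = 0.376581

0.376581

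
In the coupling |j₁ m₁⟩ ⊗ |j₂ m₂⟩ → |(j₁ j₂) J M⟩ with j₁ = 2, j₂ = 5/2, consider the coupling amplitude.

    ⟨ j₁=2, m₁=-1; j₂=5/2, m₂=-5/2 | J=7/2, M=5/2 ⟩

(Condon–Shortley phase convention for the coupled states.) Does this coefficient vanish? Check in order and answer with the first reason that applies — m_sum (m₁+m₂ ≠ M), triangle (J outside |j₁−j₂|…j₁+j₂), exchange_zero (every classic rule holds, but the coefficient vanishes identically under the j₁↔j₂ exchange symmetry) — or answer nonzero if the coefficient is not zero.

m-sum: m₁+m₂ = -1+(-5/2) = -7/2, M = 5/2  ✗ ⇒ coefficient is 0

m_sum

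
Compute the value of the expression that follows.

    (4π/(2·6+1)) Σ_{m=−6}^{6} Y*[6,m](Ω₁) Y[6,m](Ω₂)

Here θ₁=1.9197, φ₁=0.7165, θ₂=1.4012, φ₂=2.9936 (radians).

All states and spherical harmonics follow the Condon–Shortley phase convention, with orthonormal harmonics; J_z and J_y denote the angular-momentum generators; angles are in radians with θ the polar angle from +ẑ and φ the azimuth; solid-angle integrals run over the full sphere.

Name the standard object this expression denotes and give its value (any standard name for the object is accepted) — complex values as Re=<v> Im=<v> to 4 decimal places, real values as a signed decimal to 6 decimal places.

This sum is the spherical-harmonic addition theorem: it equals the Legendre polynomial P_l(cos γ) of the angle γ between the two directions.
Term-by-term m-sum for l=6 (normalisation 4π/13 = 0.966644):
  m=-6: Y*=-0.133663-0.304702i  Y=+0.279509+0.343643i  product +0.067349-0.131099i
  m=-5: Y*=+0.379204+0.178942i  Y=-0.194050-0.177172i  product -0.041881-0.101908i
  m=-4: Y*=-0.076474+0.021626i  Y=-0.191874-0.129019i  product +0.017464+0.005717i
  m=-3: Y*=-0.173294+0.265252i  Y=+0.255426+0.121493i  product -0.076490+0.046698i
  m=-2: Y*=-0.025798-0.186032i  Y=+0.155564+0.047438i  product +0.004812-0.030164i
  m=-1: Y*=-0.194086-0.169029i  Y=-0.282822-0.042164i  product +0.047765+0.055988i
  m=+0: Y*=+0.212180-0.000000i  Y=-0.143606+0.000000i  product -0.030470+0.000000i
  m=+1: Y*=+0.194086-0.169029i  Y=+0.282822-0.042164i  product +0.047765-0.055988i
  m=+2: Y*=-0.025798+0.186032i  Y=+0.155564-0.047438i  product +0.004812+0.030164i
  m=+3: Y*=+0.173294+0.265252i  Y=-0.255426+0.121493i  product -0.076490-0.046698i
  m=+4: Y*=-0.076474-0.021626i  Y=-0.191874+0.129019i  product +0.017464-0.005717i
  m=+5: Y*=-0.379204+0.178942i  Y=+0.194050-0.177172i  product -0.041881+0.101908i
  m=+6: Y*=-0.133663+0.304702i  Y=+0.279509-0.343643i  product +0.067349+0.131099i
Accumulated sum +0.007566+0.000000i; after 4π/(2l+1) scaling, +0.007314+0.000000i ⇒ P_6 = 0.007314

Legendre polynomial (addition theorem), +0.007314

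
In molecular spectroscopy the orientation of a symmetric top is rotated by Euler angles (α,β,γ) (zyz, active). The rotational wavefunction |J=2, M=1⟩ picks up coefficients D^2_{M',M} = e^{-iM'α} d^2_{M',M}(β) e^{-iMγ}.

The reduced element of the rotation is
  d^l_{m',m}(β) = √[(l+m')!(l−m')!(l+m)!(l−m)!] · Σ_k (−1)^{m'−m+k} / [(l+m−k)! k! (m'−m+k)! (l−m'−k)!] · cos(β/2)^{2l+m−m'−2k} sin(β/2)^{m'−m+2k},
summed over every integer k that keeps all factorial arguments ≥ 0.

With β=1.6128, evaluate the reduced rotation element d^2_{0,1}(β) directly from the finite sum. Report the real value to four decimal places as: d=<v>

d^2_{0,1}(β=1.6128) via the finite sum:
Half-angle: c=0.692101, s=0.721800. N=√(2·2·6·1)=4.898979
k: max(0,(1)−(0))=1 … min(2+(1),2−(0))=2
  k=1: (−1)^0·4.8990/(2)·0.6921^3·0.7218^1 = +0.586141
  k=2: (−1)^1·4.8990/(2)·0.6921^1·0.7218^3 = -0.637524
d^2_{0,1}(1.6128) = +0.586141 -0.637524 = -0.051383

d=-0.0514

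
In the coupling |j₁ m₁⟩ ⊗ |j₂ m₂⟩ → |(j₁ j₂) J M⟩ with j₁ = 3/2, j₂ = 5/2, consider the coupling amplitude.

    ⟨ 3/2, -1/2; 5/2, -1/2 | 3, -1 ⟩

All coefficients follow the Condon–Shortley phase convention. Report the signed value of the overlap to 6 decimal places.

-0.129099

triangle: 1!·2!·4!/8! = 48/40320
(j±m)!: 1!·2!·2!·3!·2!·4! = 1152
prefactor² = (2J+1)·Δ·N² = 48/5
  k=0: +1/(0!·1!·2!·2!·0!·2!) = 1/8
  k=1: −1/(1!·0!·1!·1!·1!·3!) = -1/6
Σ = -1/24  ⇒  CG² = 48/5·(-1/24)² = 1/60
CG = −√(1/60) = -0.129099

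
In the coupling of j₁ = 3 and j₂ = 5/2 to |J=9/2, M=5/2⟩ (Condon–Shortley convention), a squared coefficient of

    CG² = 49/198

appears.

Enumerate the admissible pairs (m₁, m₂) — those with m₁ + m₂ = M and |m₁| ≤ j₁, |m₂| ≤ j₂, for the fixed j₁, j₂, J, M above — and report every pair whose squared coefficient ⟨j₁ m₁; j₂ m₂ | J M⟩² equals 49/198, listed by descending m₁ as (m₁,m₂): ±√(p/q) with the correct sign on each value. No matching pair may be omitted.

(2,1/2): +√(49/198)

Admissible pairs with m₁+m₂ = M = 5/2: (0,5/2), (1,3/2), (2,1/2), (3,-1/2)
  (m₁,m₂)=(3,-1/2): CG² = 3/11, CG = +√(3/11)
  (m₁,m₂)=(2,1/2): CG² = 49/198, CG = +√(49/198)   ← matches the target
  (m₁,m₂)=(1,3/2): CG² = 10/99, CG = −√(10/99)
  (m₁,m₂)=(0,5/2): CG² = 25/66, CG = −√(25/66)
Pairs with CG² = 49/198: (2,1/2): +√(49/198)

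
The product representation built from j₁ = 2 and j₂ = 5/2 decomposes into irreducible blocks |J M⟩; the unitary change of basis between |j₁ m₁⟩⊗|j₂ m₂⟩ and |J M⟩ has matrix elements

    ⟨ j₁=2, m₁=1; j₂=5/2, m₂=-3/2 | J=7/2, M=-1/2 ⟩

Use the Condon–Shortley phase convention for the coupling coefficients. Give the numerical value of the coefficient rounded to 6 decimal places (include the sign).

triangle: 1!×3!×4!/9! = 144/362880
(j±m)!: 3!×1!×1!×4!×3!×4! = 20736
prefactor² = (2J+1)×Δ×N² = 2304/35
  k=0: +1/(0!×1!×1!×1!×2!×3!) = 1/12
  k=1: −1/(1!×0!×0!×0!×3!×4!) = -1/144
Σ = 11/144  ⇒  CG² = 2304/35×(11/144)² = 121/315
CG = +√(121/315) = +0.619780

+0.619780  (= +√(121/315))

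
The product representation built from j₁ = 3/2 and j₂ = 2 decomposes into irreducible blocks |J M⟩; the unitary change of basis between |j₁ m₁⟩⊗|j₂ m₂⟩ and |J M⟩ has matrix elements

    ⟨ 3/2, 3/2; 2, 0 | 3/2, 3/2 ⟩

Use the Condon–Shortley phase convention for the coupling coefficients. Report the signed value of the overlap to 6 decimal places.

j₁+j₂−J=2  J+j₁−j₂=1  J−j₁+j₂=2  j₁+j₂+J+1=6
(j₁±m₁, j₂±m₂, J±M) = (3,0,2,2,3,0)
P² = 16/5
sum k=0..0:
  [0] +1/4 = 1/4
S = 1/4
C² = P²·S² = 1/5 ; C = +0.447214

+√(1/5) = +0.447214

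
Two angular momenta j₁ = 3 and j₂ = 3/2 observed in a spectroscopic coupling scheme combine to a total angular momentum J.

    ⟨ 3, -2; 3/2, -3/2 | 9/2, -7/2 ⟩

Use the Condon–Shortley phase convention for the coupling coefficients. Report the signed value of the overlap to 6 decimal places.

+√(2/3) = +0.816497

j₁+j₂−J=0  J+j₁−j₂=6  J−j₁+j₂=3  j₁+j₂+J+1=10
(j₁±m₁, j₂±m₂, J±M) = (1,5,0,3,1,8)
P² = 345600
sum k=0..0:
  [0] +1/720 = 1/720
S = 1/720
C² = P²·S² = 2/3 ; C = +0.816497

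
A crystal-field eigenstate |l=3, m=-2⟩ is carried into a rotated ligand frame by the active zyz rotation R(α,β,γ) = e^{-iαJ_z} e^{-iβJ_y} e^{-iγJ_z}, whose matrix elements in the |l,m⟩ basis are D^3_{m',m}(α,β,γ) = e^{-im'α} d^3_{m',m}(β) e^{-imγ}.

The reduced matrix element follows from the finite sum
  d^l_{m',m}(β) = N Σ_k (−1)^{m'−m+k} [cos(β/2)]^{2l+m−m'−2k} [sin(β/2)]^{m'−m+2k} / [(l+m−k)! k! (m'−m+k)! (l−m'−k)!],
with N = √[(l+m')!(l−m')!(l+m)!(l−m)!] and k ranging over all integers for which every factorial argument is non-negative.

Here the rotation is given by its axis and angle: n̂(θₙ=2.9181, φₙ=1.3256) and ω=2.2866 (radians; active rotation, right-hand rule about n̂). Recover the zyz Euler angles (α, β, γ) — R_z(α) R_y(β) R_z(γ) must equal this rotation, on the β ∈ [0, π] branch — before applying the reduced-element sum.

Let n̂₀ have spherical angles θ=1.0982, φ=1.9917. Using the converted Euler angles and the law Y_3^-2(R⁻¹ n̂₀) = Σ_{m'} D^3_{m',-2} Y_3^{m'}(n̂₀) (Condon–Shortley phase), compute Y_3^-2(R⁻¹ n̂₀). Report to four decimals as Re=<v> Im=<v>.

Axis–angle → zyz. n̂ = (sinθₙcosφₙ, sinθₙsinφₙ, cosθₙ) = (+0.053802, +0.215008, -0.975129), ω = 2.2866.
R = I cosω + sinω [n̂]ₓ + (1−cosω) n̂n̂ᵀ gives
  R = [-0.651430, +0.754958, +0.075346; -0.716641, -0.579660, -0.387841; -0.249129, -0.306647, +0.918642]
β = atan2(√(R₁₃²+R₂₃²), R₃₃) = 0.406168; α = atan2(R₂₃, R₁₃) mod 2π = 4.904269; γ = atan2(R₃₂, −R₃₁) mod 2π = 5.394662
Need the full column D^3_{m',-2} for m'=−3..3 at α=4.9043, β=0.4062, γ=5.3947.
cos(β/2)=0.979449, sin(β/2)=0.201691
d^3_{-3,-2}: single k=1 term ⇒ +0.445319;  D = +0.415281+0.160781i
d^3_{-2,-2}: k∈[0..1] ⇒ +0.882859 -0.187185 = +0.695675;  D = -0.122842+0.684743i
d^3_{-1,-2}: k∈[0..1] ⇒ -0.574905 +0.048757 = -0.526148;  D = +0.526094-0.007561i
d^3_{0,-2}: k∈[0..1] ⇒ +0.205051 -0.008695 = +0.196356;  D = -0.040212-0.192194i
d^3_{1,-2}: k∈[0..1] ⇒ -0.048757 +0.001034 = -0.047723;  D = -0.043990+0.018502i
d^3_{2,-2}: k∈[0..1] ⇒ +0.007937 -0.000067 = +0.007870;  D = +0.004379+0.006540i
d^3_{3,-2}: single k=0 term ⇒ -0.000801;  D = +0.000568-0.000564i
Y_3^{m'}(θ=1.0982,φ=1.9917) and Σ D·Y over m':
  (+0.4153+0.1608i)·(+0.2806+0.0893i)  (-0.1228+0.6847i)·(-0.2457+0.2751i)  (+0.5261-0.0076i)·(-0.0042-0.0095i)  (-0.0402-0.1922i)·(-0.3336+0.0000i)  (-0.0440+0.0185i)·(+0.0042-0.0095i)  (+0.0044+0.0065i)·(-0.2457-0.2751i)  (+0.0006-0.0006i)·(-0.2806+0.0893i)
Y_3^-2(R⁻¹ n̂) = -0.044272-0.062737i

Re=-0.0443 Im=-0.0627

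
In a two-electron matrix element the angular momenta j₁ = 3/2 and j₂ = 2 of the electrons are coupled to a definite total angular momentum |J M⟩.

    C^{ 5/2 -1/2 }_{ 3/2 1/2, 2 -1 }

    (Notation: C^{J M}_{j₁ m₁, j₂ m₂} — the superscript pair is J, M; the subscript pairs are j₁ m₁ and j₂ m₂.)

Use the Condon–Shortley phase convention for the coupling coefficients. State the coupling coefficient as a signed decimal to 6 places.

+√(5/14) ≈ +0.597614

triangle: 1!×2!×3!/7! = 12/5040
(j±m)!: 2!×1!×1!×3!×2!×3! = 144
prefactor² = (2J+1)×Δ×N² = 72/35
  k=0: +1/(0!×1!×1!×1!×1!×2!) = 1/2
  k=1: −1/(1!×0!×0!×0!×2!×3!) = -1/12
Σ = 5/12  ⇒  CG² = 72/35×(5/12)² = 5/14
CG = +√(5/14) = +0.597614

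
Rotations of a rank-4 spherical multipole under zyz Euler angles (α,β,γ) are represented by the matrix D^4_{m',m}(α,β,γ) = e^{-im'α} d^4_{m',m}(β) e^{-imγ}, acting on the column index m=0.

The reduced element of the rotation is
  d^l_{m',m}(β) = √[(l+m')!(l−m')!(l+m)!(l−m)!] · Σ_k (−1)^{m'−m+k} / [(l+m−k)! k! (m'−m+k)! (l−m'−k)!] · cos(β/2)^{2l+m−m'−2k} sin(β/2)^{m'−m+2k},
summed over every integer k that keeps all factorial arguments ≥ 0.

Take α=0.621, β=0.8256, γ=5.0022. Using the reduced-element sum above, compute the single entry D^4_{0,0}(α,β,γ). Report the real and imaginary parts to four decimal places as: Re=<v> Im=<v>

Re=-0.4243 Im=0.0000

Split into d^4_{0,0}(β=0.8256) × two z-phases.
With c≡cos(β/2)=0.916001 and s≡sin(β/2)=0.401176, N=[24·24·24·24]^{1/2}=576.000000
The bounds max(0,m−m')=0 and min(l+m,l−m')=4 give 5 terms
  k=0: (−1)^0·576.0000/(576)·0.9160^8·0.4012^0 = +0.495642
  k=1: (−1)^1·576.0000/(36)·0.9160^6·0.4012^2 = -1.521126
  k=2: (−1)^2·576.0000/(16)·0.9160^4·0.4012^4 = +0.656485
  k=3: (−1)^3·576.0000/(36)·0.9160^2·0.4012^6 = -0.055965
  k=4: (−1)^4·576.0000/(576)·0.9160^0·0.4012^8 = +0.000671
d^4_{0,0}(0.8256) = +0.495642 -1.521126 +0.656485 -0.055965 +0.000671 = -0.424293
D = (+1.000000+0.000000i)·(-0.424293)·(+1.000000+0.000000i) = -0.424293+0.000000i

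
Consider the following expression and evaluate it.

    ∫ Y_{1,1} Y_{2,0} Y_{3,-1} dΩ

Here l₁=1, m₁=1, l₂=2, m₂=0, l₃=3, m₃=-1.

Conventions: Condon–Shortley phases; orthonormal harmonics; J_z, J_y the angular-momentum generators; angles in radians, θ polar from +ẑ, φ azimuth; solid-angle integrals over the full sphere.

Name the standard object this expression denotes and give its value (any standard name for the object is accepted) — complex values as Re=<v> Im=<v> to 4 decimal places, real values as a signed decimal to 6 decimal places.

Gaunt coefficient, -0.202301

This is a Gaunt coefficient — the integral of a triple product of spherical harmonics over the sphere.
m-sum 0 ✓  L=6 even ✓  1≤3≤3 ✓
Π(2lᵢ+1) = 3×5×7 = 105
triangle coeff Δ(1,2,3) = 1/105
Σ_t [0,0]: t=0:+1/4 = 1/4
(3j)²=3/35 [(1 2 3; 0 0 0)], sign=-1
Σ_t [0,0]: t=0:+1/8 = 1/8
(3j)²=2/35 [(1 2 3; 1 0 -1)], sign=+1
⇒ 4πI² = 18/35
I = (-1)√(18/35/(4π)) = -0.20230066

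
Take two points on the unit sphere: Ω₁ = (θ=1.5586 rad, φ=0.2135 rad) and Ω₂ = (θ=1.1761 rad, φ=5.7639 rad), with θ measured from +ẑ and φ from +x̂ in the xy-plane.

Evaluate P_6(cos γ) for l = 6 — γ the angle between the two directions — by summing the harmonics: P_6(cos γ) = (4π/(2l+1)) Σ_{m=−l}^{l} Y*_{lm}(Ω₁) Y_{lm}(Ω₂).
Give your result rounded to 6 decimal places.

Expand P_6 via completeness: Σ_{m} conj(Y_{6,m}) at Ω₁ times Y_{6,m} at Ω₂ —
  m=-6: (+0.137983+0.462734i) × (-0.298819+0.007735i) = -0.044811-0.137206i  (running Σ = -0.044811-0.137206i)
  m=-5: (+0.009840+0.017872i) × (-0.368811+0.223674i) = -0.007627-0.004390i  (running Σ = -0.052438-0.141597i)
  m=-4: (-0.233942-0.268463i) × (-0.078715+0.141938i) = +0.056520-0.012073i  (running Σ = +0.004082-0.153670i)
  m=-3: (-0.019095-0.014232i) × (-0.003502-0.270604i) = -0.003784+0.005217i  (running Σ = +0.000298-0.148453i)
  m=-2: (+0.295614+0.134503i) × (-0.132391-0.224806i) = -0.008899-0.084263i  (running Σ = -0.008602-0.232716i)
  m=-1: (+0.024528+0.005318i) × (+0.163222+0.093300i) = +0.003507+0.003156i  (running Σ = -0.005095-0.229560i)
  m=0: (-0.316854-0.000000i) × (+0.278774+0.000000i) = -0.088331-0.000000i  (running Σ = -0.093425-0.229560i)
  m=1: (-0.024528+0.005318i) × (-0.163222+0.093300i) = +0.003507-0.003156i  (running Σ = -0.089918-0.232716i)
  m=2: (+0.295614-0.134503i) × (-0.132391+0.224806i) = -0.008899+0.084263i  (running Σ = -0.098817-0.148453i)
  m=3: (+0.019095-0.014232i) × (+0.003502-0.270604i) = -0.003784-0.005217i  (running Σ = -0.102602-0.153670i)
  m=4: (-0.233942+0.268463i) × (-0.078715-0.141938i) = +0.056520+0.012073i  (running Σ = -0.046082-0.141597i)
  m=5: (-0.009840+0.017872i) × (+0.368811+0.223674i) = -0.007627+0.004390i  (running Σ = -0.053708-0.137206i)
  m=6: (+0.137983-0.462734i) × (-0.298819-0.007735i) = -0.044811+0.137206i  (running Σ = -0.098520+0.000000i)
Σ over m = -0.098520+0.000000i; ×(4π/13) → -0.095233+0.000000i. Real part: -0.095233

-0.095233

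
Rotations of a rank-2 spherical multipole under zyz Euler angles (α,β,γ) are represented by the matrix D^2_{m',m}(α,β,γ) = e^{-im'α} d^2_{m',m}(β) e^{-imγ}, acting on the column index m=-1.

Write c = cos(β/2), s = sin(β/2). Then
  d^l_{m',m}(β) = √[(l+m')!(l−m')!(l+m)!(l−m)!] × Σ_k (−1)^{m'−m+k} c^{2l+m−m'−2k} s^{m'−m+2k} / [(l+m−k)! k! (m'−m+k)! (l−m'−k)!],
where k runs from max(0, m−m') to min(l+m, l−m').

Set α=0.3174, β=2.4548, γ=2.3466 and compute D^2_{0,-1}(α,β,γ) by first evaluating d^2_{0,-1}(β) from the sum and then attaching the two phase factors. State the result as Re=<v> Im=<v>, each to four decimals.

D^2_{0,-1}(0.3174,2.4548,2.3466) = e^{-i·0·0.3174}·d^2_{0,-1}(2.4548)·e^{-i·-1·2.3466}. Compute d first:
With c≡cos(β/2)=0.336687 and s≡sin(β/2)=0.941617, N=[2·2·1·6]^{1/2}=4.898979
Admissible k: 0..1 (factorial args all ≥0)
  k=0: (−1)^1·4.8990/(2)·0.3367^3·0.9416^1 = -0.088030
  k=1: (−1)^2·4.8990/(2)·0.3367^1·0.9416^3 = +0.688532
d^2_{0,-1}(2.4548) = -0.088030 +0.688532 = +0.600503
D = (+1.000000+0.000000i)·(+0.600503)·(-0.700290+0.713858i) = -0.420526+0.428674i

Re=-0.4205 Im=0.4287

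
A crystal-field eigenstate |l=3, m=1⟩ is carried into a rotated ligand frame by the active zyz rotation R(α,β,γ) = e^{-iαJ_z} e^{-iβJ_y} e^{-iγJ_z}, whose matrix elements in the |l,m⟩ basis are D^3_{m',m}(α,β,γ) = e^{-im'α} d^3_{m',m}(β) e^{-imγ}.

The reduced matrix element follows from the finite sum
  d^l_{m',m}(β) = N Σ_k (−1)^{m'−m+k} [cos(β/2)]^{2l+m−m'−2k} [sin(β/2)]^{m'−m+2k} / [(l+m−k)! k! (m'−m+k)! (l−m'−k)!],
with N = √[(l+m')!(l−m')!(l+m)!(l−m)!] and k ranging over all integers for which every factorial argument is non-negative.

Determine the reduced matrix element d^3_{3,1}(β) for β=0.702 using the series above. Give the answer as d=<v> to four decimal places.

d^3_{3,1}(β=0.7020) via the finite sum:
With c≡cos(β/2)=0.939029 and s≡sin(β/2)=0.343837, N=[720·1·24·2]^{1/2}=185.903201
Admissible k: 0..0 (factorial args all ≥0)
  k=0: (−1)^2·185.9032/(48)·0.9390^4·0.3438^2 = +0.356014
d^3_{3,1}(0.7020) = +0.356014

d=0.3560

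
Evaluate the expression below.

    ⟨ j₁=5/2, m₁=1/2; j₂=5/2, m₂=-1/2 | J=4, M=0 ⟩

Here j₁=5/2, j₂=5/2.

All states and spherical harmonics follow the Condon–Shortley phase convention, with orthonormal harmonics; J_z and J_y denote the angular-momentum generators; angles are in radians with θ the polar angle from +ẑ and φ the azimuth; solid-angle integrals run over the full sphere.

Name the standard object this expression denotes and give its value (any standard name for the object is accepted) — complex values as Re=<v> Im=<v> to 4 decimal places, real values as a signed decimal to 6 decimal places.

Clebsch–Gordan coefficient, +√(1/7) ≈ +0.377964

This is a Clebsch–Gordan (vector-coupling) coefficient.
j₁+j₂−J=1  J+j₁−j₂=4  J−j₁+j₂=4  j₁+j₂+J+1=10
(j₁±m₁, j₂±m₂, J±M) = (3,2,2,3,4,4)
P² = 20736/175
sum k=0..1:
  [0] +1/16 = 1/16
  [1] −1/36 = -1/36
S = 5/144
C² = P²·S² = 1/7 ; C = +0.377964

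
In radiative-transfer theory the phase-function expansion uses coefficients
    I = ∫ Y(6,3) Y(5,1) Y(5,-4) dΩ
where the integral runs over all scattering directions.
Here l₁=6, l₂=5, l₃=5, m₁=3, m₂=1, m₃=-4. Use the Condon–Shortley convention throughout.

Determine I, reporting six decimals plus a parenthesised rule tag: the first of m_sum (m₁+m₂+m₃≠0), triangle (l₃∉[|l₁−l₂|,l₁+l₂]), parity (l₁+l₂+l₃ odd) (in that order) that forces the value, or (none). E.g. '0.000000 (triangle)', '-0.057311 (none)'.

-0.020582 (none)

m-sum 0 ✓  L=16 even ✓  1≤5≤11 ✓
Π(2lᵢ+1) = 13×11×11 = 1573
triangle coeff Δ(6,5,5) = 1/28588560
Σ_t [1,5]: t=1:−1/345600 t=2:+1/13824 t=3:−1/5184 t=4:+1/13824 t=5:−1/345600 = -7/129600
(3j)²=80/7293 [(6 5 5; 0 0 0)], sign=+1
Σ_t [2,3]: t=2:+1/138240 t=3:−1/155520 = 1/1244160
(3j)²=3/9724 [(6 5 5; 3 1 -4)], sign=-1
⇒ 4πI² = 20/3757
I = (-1)√(20/3757/(4π)) = -0.02058209
No selection rule forces the value: the integral is nonzero (none).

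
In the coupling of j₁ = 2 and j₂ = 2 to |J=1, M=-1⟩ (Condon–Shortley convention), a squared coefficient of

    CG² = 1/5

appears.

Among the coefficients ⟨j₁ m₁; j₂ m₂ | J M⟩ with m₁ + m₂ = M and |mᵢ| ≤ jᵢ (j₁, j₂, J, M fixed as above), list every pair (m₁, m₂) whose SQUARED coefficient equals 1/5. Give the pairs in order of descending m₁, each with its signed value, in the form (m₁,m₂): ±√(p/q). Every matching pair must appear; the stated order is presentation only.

Admissible pairs with m₁+m₂ = M = -1: (-2,1), (-1,0), (0,-1), (1,-2)
  (m₁,m₂)=(1,-2): CG² = 1/5, CG = +√(1/5)   ← matches the target
  (m₁,m₂)=(0,-1): CG² = 3/10, CG = −√(3/10)
  (m₁,m₂)=(-1,0): CG² = 3/10, CG = +√(3/10)
  (m₁,m₂)=(-2,1): CG² = 1/5, CG = −√(1/5)   ← matches the target
Pairs with CG² = 1/5: (1,-2): +√(1/5); (-2,1): −√(1/5)

(1,-2): +√(1/5); (-2,1): −√(1/5)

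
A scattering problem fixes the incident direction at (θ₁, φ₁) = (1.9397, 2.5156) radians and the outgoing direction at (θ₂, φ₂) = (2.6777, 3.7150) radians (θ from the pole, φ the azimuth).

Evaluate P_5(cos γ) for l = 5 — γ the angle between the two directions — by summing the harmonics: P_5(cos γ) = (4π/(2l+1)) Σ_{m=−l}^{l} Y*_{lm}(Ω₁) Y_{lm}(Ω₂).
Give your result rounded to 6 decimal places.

Term-by-term m-sum for l=5 (normalisation 4π/11 = 1.142397):
  [-5]  conj(Y_{5,-5})(Ω₁) = (0.327624, 0.003810) ; Y_{5,-5}(Ω₂) = (0.008011, 0.002257) ; Δ = (0.002616, 0.000770)
  [-4]  conj(Y_{5,-4})(Ω₁) = (0.321857, 0.238449) ; Y_{5,-4}(Ω₂) = (0.034800, 0.039452) ; Δ = (0.001793, 0.020996)
  [-3]  conj(Y_{5,-3})(Ω₁) = (0.014451, 0.045553) ; Y_{5,-3}(Ω₂) = (0.028593, 0.189929) ; Δ = (-0.008239, 0.004047)
  [-2]  conj(Y_{5,-2})(Ω₁) = (0.101638, -0.307929) ; Y_{5,-2}(Ω₂) = (-0.174687, 0.387026) ; Δ = (0.101422, 0.093128)
  [-1]  conj(Y_{5,-1})(Ω₁) = (0.112652, -0.081447) ; Y_{5,-1}(Ω₂) = (-0.389582, 0.251586) ; Δ = (-0.023396, 0.060072)
  [+0]  conj(Y_{5,0})(Ω₁) = (-0.293650, -0.000000) ; Y_{5,0}(Ω₂) = (0.071753, 0.000000) ; Δ = (-0.021070, -0.000000)
  [+1]  conj(Y_{5,1})(Ω₁) = (-0.112652, -0.081447) ; Y_{5,1}(Ω₂) = (0.389582, 0.251586) ; Δ = (-0.023396, -0.060072)
  [+2]  conj(Y_{5,2})(Ω₁) = (0.101638, 0.307929) ; Y_{5,2}(Ω₂) = (-0.174687, -0.387026) ; Δ = (0.101422, -0.093128)
  [+3]  conj(Y_{5,3})(Ω₁) = (-0.014451, 0.045553) ; Y_{5,3}(Ω₂) = (-0.028593, 0.189929) ; Δ = (-0.008239, -0.004047)
  [+4]  conj(Y_{5,4})(Ω₁) = (0.321857, -0.238449) ; Y_{5,4}(Ω₂) = (0.034800, -0.039452) ; Δ = (0.001793, -0.020996)
  [+5]  conj(Y_{5,5})(Ω₁) = (-0.327624, 0.003810) ; Y_{5,5}(Ω₂) = (-0.008011, 0.002257) ; Δ = (0.002616, -0.000770)
Accumulated sum (0.127322, -0.000000); after 4π/(2l+1) scaling, (0.145453, -0.000000) ⇒ P_5 = 0.145453

0.145453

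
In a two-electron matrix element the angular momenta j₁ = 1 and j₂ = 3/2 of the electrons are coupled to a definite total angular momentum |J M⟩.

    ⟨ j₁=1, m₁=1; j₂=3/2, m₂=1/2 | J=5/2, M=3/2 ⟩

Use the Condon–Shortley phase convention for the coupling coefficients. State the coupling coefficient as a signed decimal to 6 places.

√[6·0!2!3!/6! · 2!0!2!1!4!1!] = √(48/5)
  +(−1)^0/∏(0,0,0,2,2,1)! = 1/4  (running 1/4)
⟨..|..⟩ = √(48/5)·(1/4) = +0.774597

+√(3/5) = +0.774597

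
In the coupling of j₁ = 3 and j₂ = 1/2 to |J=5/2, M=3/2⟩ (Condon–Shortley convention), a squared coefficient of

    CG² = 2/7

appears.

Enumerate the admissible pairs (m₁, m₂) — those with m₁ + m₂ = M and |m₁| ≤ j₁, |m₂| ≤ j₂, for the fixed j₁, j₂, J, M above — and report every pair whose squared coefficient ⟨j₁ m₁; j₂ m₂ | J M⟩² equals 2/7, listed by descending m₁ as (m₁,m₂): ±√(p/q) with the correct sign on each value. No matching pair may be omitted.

Admissible pairs with m₁+m₂ = M = 3/2: (1,1/2), (2,-1/2)
  (m₁,m₂)=(2,-1/2): CG² = 5/7, CG = +√(5/7)
  (m₁,m₂)=(1,1/2): CG² = 2/7, CG = −√(2/7)   ← matches the target
Pairs with CG² = 2/7: (1,1/2): −√(2/7)

(1,1/2): −√(2/7)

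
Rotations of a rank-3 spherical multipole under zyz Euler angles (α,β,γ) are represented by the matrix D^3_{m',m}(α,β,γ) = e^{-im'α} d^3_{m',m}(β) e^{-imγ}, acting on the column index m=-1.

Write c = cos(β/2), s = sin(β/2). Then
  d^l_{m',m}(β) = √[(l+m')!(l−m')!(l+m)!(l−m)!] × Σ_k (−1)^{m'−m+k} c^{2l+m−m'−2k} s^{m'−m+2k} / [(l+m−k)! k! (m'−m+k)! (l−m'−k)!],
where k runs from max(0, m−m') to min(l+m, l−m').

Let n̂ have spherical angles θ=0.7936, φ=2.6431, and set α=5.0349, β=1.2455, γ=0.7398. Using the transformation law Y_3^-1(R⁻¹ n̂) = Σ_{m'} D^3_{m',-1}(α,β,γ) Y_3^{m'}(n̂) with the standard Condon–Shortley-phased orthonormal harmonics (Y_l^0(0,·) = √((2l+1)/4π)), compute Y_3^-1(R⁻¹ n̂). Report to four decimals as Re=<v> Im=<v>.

Re=0.1932 Im=0.0414

Need the full column D^3_{m',-1} for m'=−3..3 at α=5.0349, β=1.2455, γ=0.7398.
cos(β/2)=0.812278, sin(β/2)=0.583271
d^3_{-3,-1}: single k=2 term ⇒ +0.573594;  D = -0.568255-0.078073i
d^3_{-2,-1}: k∈[1..2] ⇒ +0.652218 -0.672597 = -0.020379;  D = +0.003768+0.020027i
d^3_{-1,-1}: k∈[0..2] ⇒ +0.287228 -1.184810 +0.458186 = -0.439396;  D = -0.383805+0.213922i
d^3_{0,-1}: k∈[0..2] ⇒ -0.714469 +1.105189 -0.189954 = +0.200767;  D = +0.148287+0.135345i
d^3_{1,-1}: k∈[0..2] ⇒ +0.888608 -0.610915 +0.039375 = +0.317068;  D = -0.128502+0.289860i
d^3_{2,-1}: k∈[0..1] ⇒ -0.672597 +0.173403 = -0.499194;  D = +0.496953+0.047242i
d^3_{3,-1}: single k=0 term ⇒ +0.295758;  D = -0.066773-0.288122i
Y_3^{m'}(θ=0.7936,φ=2.6431) and Σ D·Y over m':
  (-0.5683-0.0781i)·(-0.0114-0.1507i)  (+0.0038+0.0200i)·(+0.1977+0.3059i)  (-0.3838+0.2139i)·(-0.2952-0.1607i)  (+0.1483+0.1353i)·(-0.1416+0.0000i)  (-0.1285+0.2899i)·(+0.2952-0.1607i)  (+0.4970+0.0472i)·(+0.1977-0.3059i)  (-0.0668-0.2881i)·(+0.0114-0.1507i)
Y_3^-1(R⁻¹ n̂) = +0.193174+0.041353i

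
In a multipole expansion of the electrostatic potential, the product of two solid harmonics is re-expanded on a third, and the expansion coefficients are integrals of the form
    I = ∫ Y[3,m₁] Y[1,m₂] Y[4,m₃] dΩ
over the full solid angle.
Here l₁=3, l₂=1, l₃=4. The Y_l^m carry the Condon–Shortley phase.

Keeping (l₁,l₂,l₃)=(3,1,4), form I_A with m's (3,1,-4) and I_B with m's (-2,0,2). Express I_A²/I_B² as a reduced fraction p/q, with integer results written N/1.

Same 3,1,4: normalisation and zero-m 3j drop out of the ratio.
A: Δ: 0! 6! 2! / 9! → 1/252; sum: t=0:+1/1440 = 1/1440; 3j²(3 1 4; 3 1 -4) = Δ·Π!·Σ² = 1/9  (sign +1)
B: Δ: 0! 6! 2! / 9! → 1/252; sum: t=0:+1/120 = 1/120; 3j²(3 1 4; -2 0 2) = Δ·Π!·Σ² = 1/21  (sign +1)
I_A²/I_B² = (1/9)/(1/21) = 7/3

7/3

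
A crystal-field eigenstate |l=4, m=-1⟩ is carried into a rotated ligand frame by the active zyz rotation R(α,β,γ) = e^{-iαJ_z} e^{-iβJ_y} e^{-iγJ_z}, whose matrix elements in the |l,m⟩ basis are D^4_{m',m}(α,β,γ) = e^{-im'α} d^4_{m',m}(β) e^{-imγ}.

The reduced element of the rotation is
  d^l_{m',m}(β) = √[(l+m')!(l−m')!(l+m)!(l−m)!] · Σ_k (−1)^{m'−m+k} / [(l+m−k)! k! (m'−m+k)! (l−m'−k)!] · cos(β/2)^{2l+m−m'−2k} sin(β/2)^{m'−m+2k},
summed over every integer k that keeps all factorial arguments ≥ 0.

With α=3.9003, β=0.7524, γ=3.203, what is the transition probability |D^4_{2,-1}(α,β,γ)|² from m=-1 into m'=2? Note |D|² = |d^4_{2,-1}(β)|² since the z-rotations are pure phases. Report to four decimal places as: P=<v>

P=0.1424

Split into d^4_{2,-1}(β=0.7524) × two z-phases.
With c≡cos(β/2)=0.930067 and s≡sin(β/2)=0.367389, N=[720·2·6·120]^{1/2}=1018.233765
Admissible k: 0..2 (factorial args all ≥0)
  k=0: (−1)^3·1018.2338/(72)·0.9301^5·0.3674^3 = -0.488051
  k=1: (−1)^4·1018.2338/(48)·0.9301^3·0.3674^5 = +0.114230
  k=2: (−1)^5·1018.2338/(240)·0.9301^1·0.3674^7 = -0.003565
d^4_{2,-1}(0.7524) = -0.488051 +0.114230 -0.003565 = -0.377386
|D^4_{2,-1}|² = |d^4_{2,-1}(β)|² = (-0.377386)² = 0.142420 (the z-rotation phases have unit modulus)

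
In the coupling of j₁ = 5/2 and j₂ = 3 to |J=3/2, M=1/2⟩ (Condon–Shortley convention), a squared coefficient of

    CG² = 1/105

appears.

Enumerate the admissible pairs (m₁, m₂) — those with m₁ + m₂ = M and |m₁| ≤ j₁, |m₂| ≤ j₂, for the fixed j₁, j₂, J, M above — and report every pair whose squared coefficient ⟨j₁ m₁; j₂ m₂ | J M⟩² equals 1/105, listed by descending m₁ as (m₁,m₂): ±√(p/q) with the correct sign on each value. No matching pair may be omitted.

Admissible pairs with m₁+m₂ = M = 1/2: (-5/2,3), (-3/2,2), (-1/2,1), (1/2,0), (3/2,-1), (5/2,-2)
  (m₁,m₂)=(5/2,-2): CG² = 5/21, CG = +√(5/21)
  (m₁,m₂)=(3/2,-1): CG² = 7/30, CG = −√(7/30)
  (m₁,m₂)=(1/2,0): CG² = 4/35, CG = +√(4/35)
  (m₁,m₂)=(-1/2,1): CG² = 1/105, CG = −√(1/105)   ← matches the target
  (m₁,m₂)=(-3/2,2): CG² = 1/21, CG = −√(1/21)
  (m₁,m₂)=(-5/2,3): CG² = 5/14, CG = +√(5/14)
Pairs with CG² = 1/105: (-1/2,1): −√(1/105)

(-1/2,1): −√(1/105)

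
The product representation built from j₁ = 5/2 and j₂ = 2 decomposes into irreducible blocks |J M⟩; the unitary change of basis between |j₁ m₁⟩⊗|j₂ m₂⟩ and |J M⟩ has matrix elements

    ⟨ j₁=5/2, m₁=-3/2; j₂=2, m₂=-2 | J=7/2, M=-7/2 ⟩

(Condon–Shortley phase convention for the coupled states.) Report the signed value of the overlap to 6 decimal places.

√[8·1!4!3!/9! · 1!4!0!4!0!7!] = √(9216)
  +(−1)^0/∏(0,1,4,0,0,3)! = 1/144  (running 1/144)
⟨..|..⟩ = √(9216)·(1/144) = +0.666667

+0.666667  (= +√(4/9))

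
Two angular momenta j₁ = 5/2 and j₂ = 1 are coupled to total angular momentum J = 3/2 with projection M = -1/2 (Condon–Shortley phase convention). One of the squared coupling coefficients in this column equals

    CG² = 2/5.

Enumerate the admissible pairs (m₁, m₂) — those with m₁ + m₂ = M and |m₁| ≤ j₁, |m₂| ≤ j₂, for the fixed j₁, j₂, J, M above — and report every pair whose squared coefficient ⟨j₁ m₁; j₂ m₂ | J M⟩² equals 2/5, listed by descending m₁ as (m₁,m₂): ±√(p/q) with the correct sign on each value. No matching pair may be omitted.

Admissible pairs with m₁+m₂ = M = -1/2: (-3/2,1), (-1/2,0), (1/2,-1)
  (m₁,m₂)=(1/2,-1): CG² = 1/5, CG = +√(1/5)
  (m₁,m₂)=(-1/2,0): CG² = 2/5, CG = −√(2/5)   ← matches the target
  (m₁,m₂)=(-3/2,1): CG² = 2/5, CG = +√(2/5)   ← matches the target
Pairs with CG² = 2/5: (-1/2,0): −√(2/5); (-3/2,1): +√(2/5)

(-1/2,0): −√(2/5); (-3/2,1): +√(2/5)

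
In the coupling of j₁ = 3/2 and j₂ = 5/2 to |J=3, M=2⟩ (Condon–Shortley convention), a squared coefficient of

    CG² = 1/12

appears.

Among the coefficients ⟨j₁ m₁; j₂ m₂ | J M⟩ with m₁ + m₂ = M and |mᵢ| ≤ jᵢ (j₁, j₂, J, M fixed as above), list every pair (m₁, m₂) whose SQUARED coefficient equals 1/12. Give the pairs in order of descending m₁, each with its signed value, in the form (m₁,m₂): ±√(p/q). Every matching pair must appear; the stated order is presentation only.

(1/2,3/2): −√(1/12)

Admissible pairs with m₁+m₂ = M = 2: (-1/2,5/2), (1/2,3/2), (3/2,1/2)
  (m₁,m₂)=(3/2,1/2): CG² = 1/2, CG = +√(1/2)
  (m₁,m₂)=(1/2,3/2): CG² = 1/12, CG = −√(1/12)   ← matches the target
  (m₁,m₂)=(-1/2,5/2): CG² = 5/12, CG = −√(5/12)
Pairs with CG² = 1/12: (1/2,3/2): −√(1/12)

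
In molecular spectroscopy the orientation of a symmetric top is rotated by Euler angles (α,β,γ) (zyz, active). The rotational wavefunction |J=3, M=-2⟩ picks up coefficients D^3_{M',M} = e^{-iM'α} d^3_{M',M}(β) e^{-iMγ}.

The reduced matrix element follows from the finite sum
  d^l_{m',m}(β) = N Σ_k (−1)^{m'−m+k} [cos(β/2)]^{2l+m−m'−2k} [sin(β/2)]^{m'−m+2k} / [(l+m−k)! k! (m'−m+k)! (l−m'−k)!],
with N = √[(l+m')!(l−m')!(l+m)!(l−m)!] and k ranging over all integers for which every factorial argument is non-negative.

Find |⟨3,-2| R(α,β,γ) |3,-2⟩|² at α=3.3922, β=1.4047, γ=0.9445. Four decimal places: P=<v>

First d^3_{-2,-2}(β=1.4047), then the phase factors e^{-i(-2)α} and e^{-i(-2)γ}:
Half-angle: c=0.763326, s=0.646013. N=√(1·120·1·120)=120.000000
Admissible k: 0..1 (factorial args all ≥0)
  k=0: (−1)^0·120.0000/(120)·0.7633^6·0.6460^0 = +0.197816
  k=1: (−1)^1·120.0000/(24)·0.7633^4·0.6460^2 = -0.708424
d^3_{-2,-2}(1.4047) = +0.197816 -0.708424 = -0.510609
|D^3_{-2,-2}|² = |d^3_{-2,-2}(β)|² = (-0.510609)² = 0.260721 (the z-rotation phases have unit modulus)

P=0.2607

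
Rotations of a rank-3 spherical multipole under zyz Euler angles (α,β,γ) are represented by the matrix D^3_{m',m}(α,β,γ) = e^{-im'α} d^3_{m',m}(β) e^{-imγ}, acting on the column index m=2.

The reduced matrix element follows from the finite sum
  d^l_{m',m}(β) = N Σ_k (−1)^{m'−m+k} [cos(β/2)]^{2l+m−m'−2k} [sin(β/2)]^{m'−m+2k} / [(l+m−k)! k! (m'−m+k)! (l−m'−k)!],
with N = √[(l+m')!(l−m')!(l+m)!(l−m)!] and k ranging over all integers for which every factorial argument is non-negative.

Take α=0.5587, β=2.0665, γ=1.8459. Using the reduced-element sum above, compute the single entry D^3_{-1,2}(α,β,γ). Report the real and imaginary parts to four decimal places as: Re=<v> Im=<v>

D^3_{-1,2}(0.5587,2.0665,1.8459) = e^{-i·-1·0.5587}·d^3_{-1,2}(2.0665)·e^{-i·2·1.8459}. Compute d first:
Half-angle: c=0.512030, s=0.858968. N=√(2·24·120·1)=75.894664
Admissible k: 3..4 (factorial args all ≥0)
  k=3: (−1)^0·75.8947/(12)·0.5120^3·0.8590^3 = +0.538079
  k=4: (−1)^1·75.8947/(24)·0.5120^1·0.8590^5 = -0.757145
d^3_{-1,2}(2.0665) = +0.538079 -0.757145 = -0.219066
Attach z-rotation phases: D = e^{-i(-1)(0.5587)}·(-0.219066)·e^{-i(2)(1.8459)} = +0.219058+0.001860i

Re=0.2191 Im=0.0019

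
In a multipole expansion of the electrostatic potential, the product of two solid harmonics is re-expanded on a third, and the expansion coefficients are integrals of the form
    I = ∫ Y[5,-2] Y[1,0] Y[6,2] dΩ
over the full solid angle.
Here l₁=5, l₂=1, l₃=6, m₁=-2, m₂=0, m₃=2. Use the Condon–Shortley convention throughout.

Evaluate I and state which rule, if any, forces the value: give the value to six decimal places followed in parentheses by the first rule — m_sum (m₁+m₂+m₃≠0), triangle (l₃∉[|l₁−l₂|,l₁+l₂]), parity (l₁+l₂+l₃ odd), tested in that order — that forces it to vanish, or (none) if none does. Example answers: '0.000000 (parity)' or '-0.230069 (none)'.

Checks pass: Σm=0; 12 even; l₃=6∈[4,6].
(2·5+1)(2·1+1)(2·6+1) = 429
Δ: 0! 10! 2! / 13! → 1/858
sum: t=0:+1/14400 = 1/14400
3j²(5 1 6; 0 0 0) = Δ·Π!·Σ² = 6/143  (sign +1)
sum: t=0:+1/30240 = 1/30240
3j²(5 1 6; -2 0 2) = Δ·Π!·Σ² = 16/429  (sign +1)
combine: 4πI² = 429·6/143·16/429 = 96/143
take √, sign +1: I = 0.23113338
No selection rule forces the value: the integral is nonzero (none).

0.231133 (none)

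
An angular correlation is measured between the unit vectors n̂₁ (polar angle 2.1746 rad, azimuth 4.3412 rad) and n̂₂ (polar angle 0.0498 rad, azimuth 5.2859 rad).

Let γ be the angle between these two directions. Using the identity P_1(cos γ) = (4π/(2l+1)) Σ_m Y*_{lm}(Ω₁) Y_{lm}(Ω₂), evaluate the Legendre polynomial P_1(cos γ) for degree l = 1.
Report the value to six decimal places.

Addition theorem: P_1(cos γ) = (4π/3) Σ_m Y*_{lm}(Ω₁) Y_{lm}(Ω₂), m = −1…1:
  term(m=-1) = +0.002866-0.003964i   from Y*(Ω₁)=-0.103160-0.265036i, Y(Ω₂)=+0.009332+0.014447i
  term(m=+0) = -0.135379-0.000000i   from Y*(Ω₁)=-0.277418-0.000000i, Y(Ω₂)=+0.487997+0.000000i
  term(m=+1) = +0.002866+0.003964i   from Y*(Ω₁)=+0.103160-0.265036i, Y(Ω₂)=-0.009332+0.014447i
Total Σ_m = -0.129646+0.000000i. Multiply by 4.188790: -0.543062+0.000000i. P_1(cos γ) = -0.543062

-0.543062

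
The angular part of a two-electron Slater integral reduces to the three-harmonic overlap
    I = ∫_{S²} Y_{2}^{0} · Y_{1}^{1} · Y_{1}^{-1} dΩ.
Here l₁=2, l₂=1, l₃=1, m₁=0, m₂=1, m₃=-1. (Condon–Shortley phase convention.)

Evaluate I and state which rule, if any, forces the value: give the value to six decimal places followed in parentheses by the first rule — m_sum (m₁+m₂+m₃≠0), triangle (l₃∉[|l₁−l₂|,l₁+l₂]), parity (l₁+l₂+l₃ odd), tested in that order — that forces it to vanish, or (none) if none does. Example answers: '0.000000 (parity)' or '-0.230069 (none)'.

0.126157 (none)

Checks pass: Σm=0; 4 even; l₃=1∈[1,3].
(2·2+1)(2·1+1)(2·1+1) = 45
Δ: 2! 2! 0! / 5! → 1/30
sum: t=1:−1/1 = -1/1
3j²(2 1 1; 0 0 0) = Δ·Π!·Σ² = 2/15  (sign +1)
sum: t=2:+1/4 = 1/4
3j²(2 1 1; 0 1 -1) = Δ·Π!·Σ² = 1/30  (sign +1)
combine: 4πI² = 45·2/15·1/30 = 1/5
take √, sign +1: I = 0.12615663
No selection rule forces the value: the integral is nonzero (none).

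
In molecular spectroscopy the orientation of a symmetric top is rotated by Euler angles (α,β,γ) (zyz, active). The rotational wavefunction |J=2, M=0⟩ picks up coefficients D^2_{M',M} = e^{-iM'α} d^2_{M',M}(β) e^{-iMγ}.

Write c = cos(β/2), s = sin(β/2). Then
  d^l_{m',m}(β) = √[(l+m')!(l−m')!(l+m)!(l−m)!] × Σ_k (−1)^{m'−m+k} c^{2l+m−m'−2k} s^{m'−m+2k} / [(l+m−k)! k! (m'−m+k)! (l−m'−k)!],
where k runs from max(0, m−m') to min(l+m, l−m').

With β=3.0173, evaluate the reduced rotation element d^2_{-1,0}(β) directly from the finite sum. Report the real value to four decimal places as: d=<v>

d=-0.1507

d^2_{-1,0}(β=3.0173) via the finite sum:
c=cos(3.017300/2)=0.062106, s=sin(3.017300/2)=0.998070; N=√[1·6·2·2]=4.898979
k: max(0,(0)−(-1))=1 … min(2+(0),2−(-1))=2
  k=1: (−1)^0·4.8990/(2)·0.0621^3·0.9981^1 = +0.000586
  k=2: (−1)^1·4.8990/(2)·0.0621^1·0.9981^3 = -0.151249
d^2_{-1,0}(3.0173) = +0.000586 -0.151249 = -0.150664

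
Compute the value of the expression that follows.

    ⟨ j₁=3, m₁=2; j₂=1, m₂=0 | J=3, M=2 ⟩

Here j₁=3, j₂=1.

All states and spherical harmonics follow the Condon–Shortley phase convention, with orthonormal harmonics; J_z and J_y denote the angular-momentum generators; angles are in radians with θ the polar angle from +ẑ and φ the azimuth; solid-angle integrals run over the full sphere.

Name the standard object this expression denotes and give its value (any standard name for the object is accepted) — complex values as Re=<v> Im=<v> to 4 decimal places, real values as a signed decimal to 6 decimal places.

Clebsch–Gordan coefficient, +√(1/3) ≈ +0.577350

This is a Clebsch–Gordan (vector-coupling) coefficient.
j₁+j₂−J=1  J+j₁−j₂=5  J−j₁+j₂=1  j₁+j₂+J+1=8
(j₁±m₁, j₂±m₂, J±M) = (5,1,1,1,5,1)
P² = 300
sum k=0..1:
  [0] +1/24 = 1/24
  [1] −1/120 = -1/120
S = 1/30
C² = P²·S² = 1/3 ; C = +0.577350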